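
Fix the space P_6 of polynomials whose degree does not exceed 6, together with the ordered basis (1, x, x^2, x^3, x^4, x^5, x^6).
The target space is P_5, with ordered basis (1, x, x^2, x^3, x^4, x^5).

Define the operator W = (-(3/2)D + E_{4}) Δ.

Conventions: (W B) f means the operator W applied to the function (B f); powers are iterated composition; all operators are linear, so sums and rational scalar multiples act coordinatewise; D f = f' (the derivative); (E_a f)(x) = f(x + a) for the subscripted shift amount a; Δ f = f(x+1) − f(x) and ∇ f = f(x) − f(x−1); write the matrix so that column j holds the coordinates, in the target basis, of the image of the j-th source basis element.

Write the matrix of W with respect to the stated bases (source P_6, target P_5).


image of 1: 0
image of x: 1
image of x^2: 2x + 6
image of x^3: 3x^2 + 18x + 113/2
image of x^4: 4x^3 + 36x^2 + 226x + 363
image of x^5: 5x^4 + 60x^3 + 565x^2 + 1815x + 4187/2
image of x^6: 6x^5 + 90x^4 + 1130x^3 + 5445x^2 + 12561x + 11520
each image's coordinates form column j of the matrix

the matrix is [[0, 1, 6, 113/2, 363, 4187/2, 11520]; [0, 0, 2, 18, 226, 1815, 12561]; [0, 0, 0, 3, 36, 565, 5445]; [0, 0, 0, 0, 4, 60, 1130]; [0, 0, 0, 0, 0, 5, 90]; [0, 0, 0, 0, 0, 0, 6]] (rows listed top to bottom)


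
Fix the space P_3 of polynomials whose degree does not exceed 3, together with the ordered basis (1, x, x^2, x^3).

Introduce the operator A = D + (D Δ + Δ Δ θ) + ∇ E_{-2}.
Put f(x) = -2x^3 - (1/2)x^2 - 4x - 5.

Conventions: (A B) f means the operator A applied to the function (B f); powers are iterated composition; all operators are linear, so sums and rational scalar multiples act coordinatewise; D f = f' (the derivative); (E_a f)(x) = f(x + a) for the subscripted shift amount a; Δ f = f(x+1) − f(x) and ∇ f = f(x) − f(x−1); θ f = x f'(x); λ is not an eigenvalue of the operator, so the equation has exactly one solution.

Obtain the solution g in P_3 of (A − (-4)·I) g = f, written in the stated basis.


the result is g(x) = -(1/2)x^3 + (5/8)x^2 - (1/2)x + 123/32

write g with unknown coordinates in the stated basis and equate coefficients in (A − (-4)·I) g = f
solving from the highest basis element down gives g = -(1/2)x^3 + (5/8)x^2 - (1/2)x + 123/32
check: A g = -3x^2 - 2x - 163/8
so A g − (-4)·g = -2x^3 - (1/2)x^2 - 4x - 5 = f ✓


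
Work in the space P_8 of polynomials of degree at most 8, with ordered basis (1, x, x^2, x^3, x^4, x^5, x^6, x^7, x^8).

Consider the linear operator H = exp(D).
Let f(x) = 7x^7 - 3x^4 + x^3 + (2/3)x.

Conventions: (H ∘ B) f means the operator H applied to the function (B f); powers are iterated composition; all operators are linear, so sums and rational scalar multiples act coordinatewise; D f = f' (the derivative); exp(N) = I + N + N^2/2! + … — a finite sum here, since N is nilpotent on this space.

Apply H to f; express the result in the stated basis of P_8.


g(x) = 7x^7 + 49x^6 + 147x^5 + 242x^4 + 234x^3 + 132x^2 + (122/3)x + 17/3

order-1 term: 49x^6 - 12x^3 + 3x^2 + 2/3
order-2 term: 147x^5 - 18x^2 + 3x
order-3 term: 245x^4 - 12x + 1
order-4 term: 245x^3 - 3
order-5 term: 147x^2
order-6 term: 49x
order-7 term: 7
the series for exp(D) f terminates at order 7
exp(D) f = 7x^7 + 49x^6 + 147x^5 + 242x^4 + 234x^3 + 132x^2 + (122/3)x + 17/3


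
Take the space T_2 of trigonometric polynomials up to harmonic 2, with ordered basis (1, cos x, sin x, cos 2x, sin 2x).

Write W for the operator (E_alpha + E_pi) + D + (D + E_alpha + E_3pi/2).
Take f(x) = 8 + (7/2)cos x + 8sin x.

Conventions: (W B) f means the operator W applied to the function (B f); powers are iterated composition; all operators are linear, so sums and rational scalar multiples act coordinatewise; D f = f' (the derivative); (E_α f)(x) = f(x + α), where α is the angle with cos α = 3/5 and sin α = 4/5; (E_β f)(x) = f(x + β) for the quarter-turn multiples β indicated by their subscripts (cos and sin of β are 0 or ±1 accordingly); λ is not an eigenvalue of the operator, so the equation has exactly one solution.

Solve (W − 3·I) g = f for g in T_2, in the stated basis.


the result is g(x) = 8 - (153/73)cos x - (133/146)sin x

write g with unknown coordinates in the stated basis and equate coefficients in (W − 3·I) g = f
solving from the highest basis element down gives g = 8 - (153/73)cos x - (133/146)sin x
check: W g = 32 - (407/146)cos x + (769/146)sin x
so W g − 3·g = 8 + (7/2)cos x + 8sin x = f ✓


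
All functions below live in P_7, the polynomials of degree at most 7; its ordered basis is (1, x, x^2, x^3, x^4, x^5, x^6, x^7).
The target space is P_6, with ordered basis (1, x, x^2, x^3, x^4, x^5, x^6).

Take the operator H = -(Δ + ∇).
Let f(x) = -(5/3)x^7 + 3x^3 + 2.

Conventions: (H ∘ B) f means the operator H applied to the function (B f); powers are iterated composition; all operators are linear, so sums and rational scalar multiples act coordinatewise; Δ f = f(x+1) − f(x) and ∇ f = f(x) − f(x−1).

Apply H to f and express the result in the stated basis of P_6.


the image equals g(x) = (70/3)x^6 + (350/3)x^4 + 52x^2 - 8/3

Δ f = -(35/3)x^6 - 35x^5 - (175/3)x^4 - (175/3)x^3 - 26x^2 - (8/3)x + 4/3
∇ f = -(35/3)x^6 + 35x^5 - (175/3)x^4 + (175/3)x^3 - 26x^2 + (8/3)x + 4/3
(Δ + ∇) f = -(70/3)x^6 - (350/3)x^4 - 52x^2 + 8/3
(-(Δ + ∇)) f = (70/3)x^6 + (350/3)x^4 + 52x^2 - 8/3


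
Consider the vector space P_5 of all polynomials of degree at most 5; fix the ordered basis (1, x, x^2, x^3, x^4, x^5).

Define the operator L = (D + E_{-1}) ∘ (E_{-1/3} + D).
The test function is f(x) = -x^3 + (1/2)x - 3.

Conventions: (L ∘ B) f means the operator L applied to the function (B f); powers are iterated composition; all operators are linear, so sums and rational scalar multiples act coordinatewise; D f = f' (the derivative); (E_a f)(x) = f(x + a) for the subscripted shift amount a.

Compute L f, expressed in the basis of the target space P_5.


E_{-1/3} f = -x^3 + x^2 + (1/6)x - 169/54
D f = -3x^2 + 1/2
(E_{-1/3} + D) f = -x^3 - 2x^2 + (1/6)x - 71/27
D (E_{-1/3} + D) f = -3x^2 - 4x + 1/6
E_{-1} (E_{-1/3} + D) f = -x^3 + x^2 + (7/6)x - 205/54
(D + E_{-1}) (E_{-1/3} + D) f = -x^3 - 2x^2 - (17/6)x - 98/27

g(x) = -x^3 - 2x^2 - (17/6)x - 98/27


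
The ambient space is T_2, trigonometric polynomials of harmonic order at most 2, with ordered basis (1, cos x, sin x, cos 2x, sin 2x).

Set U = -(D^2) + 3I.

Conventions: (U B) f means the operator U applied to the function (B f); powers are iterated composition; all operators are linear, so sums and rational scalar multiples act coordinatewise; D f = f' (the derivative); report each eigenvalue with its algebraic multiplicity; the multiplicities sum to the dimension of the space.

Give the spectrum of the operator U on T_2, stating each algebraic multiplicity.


image of 1: 3
image of cos x: 4cos x
image of sin x: 4sin x
image of cos 2x: 7cos 2x
image of sin 2x: 7sin 2x
the matrix is diagonal; its diagonal is (3, 4, 4, 7, 7)
for a triangular matrix the eigenvalues are the diagonal entries, with algebraic multiplicity their repetition count

λ = 3 (multiplicity 1), λ = 4 (multiplicity 2), λ = 7 (multiplicity 2)


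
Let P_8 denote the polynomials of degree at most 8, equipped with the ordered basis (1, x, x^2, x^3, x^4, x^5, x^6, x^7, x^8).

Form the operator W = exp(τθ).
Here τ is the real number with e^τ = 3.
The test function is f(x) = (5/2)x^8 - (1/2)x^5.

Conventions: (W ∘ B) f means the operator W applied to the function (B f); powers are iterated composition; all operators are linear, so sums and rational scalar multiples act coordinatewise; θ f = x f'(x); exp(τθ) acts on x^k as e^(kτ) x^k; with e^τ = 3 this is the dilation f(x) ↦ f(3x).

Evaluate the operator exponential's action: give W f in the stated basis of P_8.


exp(τθ) x^k = e^(kτ) x^k; with e^τ = 3 this sends x^k to 3^k x^k
x^5 ↦ 243 x^5
x^8 ↦ 6561 x^8
applying this coordinatewise to f: exp(τθ) f = (32805/2)x^8 - (243/2)x^5

the image equals g(x) = (32805/2)x^8 - (243/2)x^5


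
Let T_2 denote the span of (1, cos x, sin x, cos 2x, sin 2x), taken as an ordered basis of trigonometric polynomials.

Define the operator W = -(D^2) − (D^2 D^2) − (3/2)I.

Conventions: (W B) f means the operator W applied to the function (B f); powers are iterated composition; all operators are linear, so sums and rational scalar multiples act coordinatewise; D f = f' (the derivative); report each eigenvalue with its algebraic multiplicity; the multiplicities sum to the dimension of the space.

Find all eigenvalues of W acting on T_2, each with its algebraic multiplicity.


λ = -27/2 (multiplicity 2), λ = -3/2 (multiplicity 3)

image of 1: -3/2
image of cos x: -(3/2)cos x
image of sin x: -(3/2)sin x
image of cos 2x: -(27/2)cos 2x
image of sin 2x: -(27/2)sin 2x
the matrix is diagonal; its diagonal is (-3/2, -3/2, -3/2, -27/2, -27/2)
for a triangular matrix the eigenvalues are the diagonal entries, with algebraic multiplicity their repetition count


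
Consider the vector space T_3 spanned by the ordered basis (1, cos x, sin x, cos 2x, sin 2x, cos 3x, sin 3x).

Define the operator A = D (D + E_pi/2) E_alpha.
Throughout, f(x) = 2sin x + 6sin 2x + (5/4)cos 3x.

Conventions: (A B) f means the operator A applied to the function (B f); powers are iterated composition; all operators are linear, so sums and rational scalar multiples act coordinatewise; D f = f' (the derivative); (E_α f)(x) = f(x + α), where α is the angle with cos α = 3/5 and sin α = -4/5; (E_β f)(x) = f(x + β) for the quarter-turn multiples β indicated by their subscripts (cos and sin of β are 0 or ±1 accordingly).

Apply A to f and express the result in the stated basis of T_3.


E_alpha f = -(8/5)cos x + (6/5)sin x - (144/25)cos 2x - (42/25)sin 2x - (117/100)cos 3x + (11/25)sin 3x
D E_alpha f = (6/5)cos x + (8/5)sin x - (84/25)cos 2x + (288/25)sin 2x + (33/25)cos 3x + (351/100)sin 3x
E_pi/2 E_alpha f = (6/5)cos x + (8/5)sin x + (144/25)cos 2x + (42/25)sin 2x - (11/25)cos 3x - (117/100)sin 3x
(D + E_pi/2) E_alpha f = (12/5)cos x + (16/5)sin x + (12/5)cos 2x + (66/5)sin 2x + (22/25)cos 3x + (117/50)sin 3x
D (D + E_pi/2) E_alpha f = (16/5)cos x - (12/5)sin x + (132/5)cos 2x - (24/5)sin 2x + (351/50)cos 3x - (66/25)sin 3x

g(x) = (16/5)cos x - (12/5)sin x + (132/5)cos 2x - (24/5)sin 2x + (351/50)cos 3x - (66/25)sin 3x


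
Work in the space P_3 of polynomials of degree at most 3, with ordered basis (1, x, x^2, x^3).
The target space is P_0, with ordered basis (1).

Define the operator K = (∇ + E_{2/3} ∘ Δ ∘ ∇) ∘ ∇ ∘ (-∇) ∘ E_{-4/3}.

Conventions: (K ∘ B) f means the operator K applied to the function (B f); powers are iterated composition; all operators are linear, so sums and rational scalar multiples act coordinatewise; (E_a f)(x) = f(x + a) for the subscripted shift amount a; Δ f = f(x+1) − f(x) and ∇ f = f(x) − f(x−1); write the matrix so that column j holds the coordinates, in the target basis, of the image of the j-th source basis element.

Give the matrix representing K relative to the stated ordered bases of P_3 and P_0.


the matrix is [[0, 0, 0, -6]] (rows listed top to bottom)

image of 1: 0
image of x: 0
image of x^2: 0
image of x^3: -6
each image's coordinates form column j of the matrix


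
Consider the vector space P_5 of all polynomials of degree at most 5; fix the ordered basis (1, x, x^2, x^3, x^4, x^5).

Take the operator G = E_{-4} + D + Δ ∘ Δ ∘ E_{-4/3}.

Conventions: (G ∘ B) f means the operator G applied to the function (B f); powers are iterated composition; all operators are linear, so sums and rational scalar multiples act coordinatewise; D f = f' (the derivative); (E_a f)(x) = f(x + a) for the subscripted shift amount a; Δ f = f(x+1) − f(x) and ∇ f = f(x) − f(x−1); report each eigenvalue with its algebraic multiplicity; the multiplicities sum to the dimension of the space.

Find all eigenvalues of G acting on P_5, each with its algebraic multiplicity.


λ = 1 (multiplicity 6)

image of 1: 1
image of x: x - 3
image of x^2: x^2 - 6x + 18
image of x^3: x^3 - 9x^2 + 54x - 66
image of x^4: x^4 - 12x^3 + 108x^2 - 264x + 778/3
image of x^5: x^5 - 15x^4 + 180x^3 - 660x^2 + (3890/3)x - 27758/27
the matrix is upper triangular; its diagonal is (1, 1, 1, 1, 1, 1)
for a triangular matrix the eigenvalues are the diagonal entries, with algebraic multiplicity their repetition count


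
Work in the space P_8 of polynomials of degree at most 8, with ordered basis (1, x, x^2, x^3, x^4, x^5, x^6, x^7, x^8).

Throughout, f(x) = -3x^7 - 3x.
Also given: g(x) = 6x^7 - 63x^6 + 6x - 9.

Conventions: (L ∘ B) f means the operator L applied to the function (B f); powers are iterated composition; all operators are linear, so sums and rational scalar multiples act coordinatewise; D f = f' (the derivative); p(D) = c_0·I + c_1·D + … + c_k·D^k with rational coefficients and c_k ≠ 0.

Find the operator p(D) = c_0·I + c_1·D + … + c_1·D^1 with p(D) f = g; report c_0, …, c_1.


c_0 = -2, c_1 = 3

D^0 f = -3x^7 - 3x
D^1 f = -21x^6 - 3
matching coefficients of g against c_0 f + c_1 Df + … from the top degree down determines the c_i
solution: c_0 = -2, c_1 = 3


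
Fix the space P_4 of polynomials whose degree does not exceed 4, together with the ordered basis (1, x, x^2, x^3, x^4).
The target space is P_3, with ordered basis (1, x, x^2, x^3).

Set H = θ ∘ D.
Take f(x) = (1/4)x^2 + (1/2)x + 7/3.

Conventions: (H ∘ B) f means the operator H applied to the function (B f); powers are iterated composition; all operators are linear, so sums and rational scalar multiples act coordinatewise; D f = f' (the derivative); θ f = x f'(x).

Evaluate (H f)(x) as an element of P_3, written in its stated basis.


D f = (1/2)x + 1/2
θ D f = (1/2)x

the result is g(x) = (1/2)x


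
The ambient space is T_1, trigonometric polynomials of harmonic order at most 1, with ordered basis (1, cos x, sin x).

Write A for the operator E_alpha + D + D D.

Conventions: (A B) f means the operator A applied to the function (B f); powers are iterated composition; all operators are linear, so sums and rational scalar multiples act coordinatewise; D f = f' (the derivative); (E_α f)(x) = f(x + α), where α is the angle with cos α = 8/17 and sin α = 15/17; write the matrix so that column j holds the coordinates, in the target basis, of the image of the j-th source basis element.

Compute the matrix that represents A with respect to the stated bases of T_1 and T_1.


the matrix is [[1, 0, 0]; [0, -9/17, 32/17]; [0, -32/17, -9/17]] (rows listed top to bottom)

image of 1: 1
image of cos x: -(9/17)cos x - (32/17)sin x
image of sin x: (32/17)cos x - (9/17)sin x
each image's coordinates form column j of the matrix


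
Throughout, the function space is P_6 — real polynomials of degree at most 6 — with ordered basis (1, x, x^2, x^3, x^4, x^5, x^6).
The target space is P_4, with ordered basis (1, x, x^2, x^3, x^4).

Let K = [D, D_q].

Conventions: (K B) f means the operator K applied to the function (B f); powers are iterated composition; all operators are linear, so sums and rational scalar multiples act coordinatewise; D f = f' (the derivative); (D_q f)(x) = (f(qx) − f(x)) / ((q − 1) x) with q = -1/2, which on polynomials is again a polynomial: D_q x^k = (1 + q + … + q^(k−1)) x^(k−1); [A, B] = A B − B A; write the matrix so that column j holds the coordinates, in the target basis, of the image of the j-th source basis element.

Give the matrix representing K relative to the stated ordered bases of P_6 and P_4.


the matrix is [[0, 0, -3/2, 0, 0, 0, 0]; [0, 0, 0, 0, 0, 0, 0]; [0, 0, 0, 0, -9/8, 0, 0]; [0, 0, 0, 0, 0, -3/8, 0]; [0, 0, 0, 0, 0, 0, -27/32]] (rows listed top to bottom)

image of 1: 0
image of x: 0
image of x^2: -3/2
image of x^3: 0
image of x^4: -(9/8)x^2
image of x^5: -(3/8)x^3
image of x^6: -(27/32)x^4
each image's coordinates form column j of the matrix


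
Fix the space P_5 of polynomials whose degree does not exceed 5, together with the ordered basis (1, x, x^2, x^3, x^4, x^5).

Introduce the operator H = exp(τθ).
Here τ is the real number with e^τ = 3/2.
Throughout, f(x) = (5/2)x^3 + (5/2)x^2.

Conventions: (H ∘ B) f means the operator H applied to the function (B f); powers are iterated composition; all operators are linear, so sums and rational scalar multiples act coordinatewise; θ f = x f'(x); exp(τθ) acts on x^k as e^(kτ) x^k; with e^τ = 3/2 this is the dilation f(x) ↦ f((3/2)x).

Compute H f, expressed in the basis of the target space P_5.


exp(τθ) x^k = e^(kτ) x^k; with e^τ = 3/2 this sends x^k to (3/2)^k x^k
x^2 ↦ 9/4 x^2
x^3 ↦ 27/8 x^3
applying this coordinatewise to f: exp(τθ) f = (135/16)x^3 + (45/8)x^2

the image equals g(x) = (135/16)x^3 + (45/8)x^2


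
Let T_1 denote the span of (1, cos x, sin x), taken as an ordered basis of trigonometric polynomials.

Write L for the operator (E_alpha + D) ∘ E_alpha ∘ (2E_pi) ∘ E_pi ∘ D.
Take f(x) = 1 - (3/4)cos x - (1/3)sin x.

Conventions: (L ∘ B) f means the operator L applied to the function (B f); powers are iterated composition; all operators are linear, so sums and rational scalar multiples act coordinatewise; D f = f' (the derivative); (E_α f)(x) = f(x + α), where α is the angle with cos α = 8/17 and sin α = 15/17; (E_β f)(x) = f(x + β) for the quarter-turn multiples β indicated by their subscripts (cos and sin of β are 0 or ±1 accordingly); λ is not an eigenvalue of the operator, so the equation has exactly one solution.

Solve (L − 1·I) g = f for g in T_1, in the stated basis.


the image equals g(x) = -1 + (6041/73740)cos x + (971/6145)sin x

write g with unknown coordinates in the stated basis and equate coefficients in (L − 1·I) g = f
solving from the highest basis element down gives g = -1 + (6041/73740)cos x + (971/6145)sin x
check: L g = -(12316/18435)cos x - (3232/18435)sin x
so L g − 1·g = 1 - (3/4)cos x - (1/3)sin x = f ✓


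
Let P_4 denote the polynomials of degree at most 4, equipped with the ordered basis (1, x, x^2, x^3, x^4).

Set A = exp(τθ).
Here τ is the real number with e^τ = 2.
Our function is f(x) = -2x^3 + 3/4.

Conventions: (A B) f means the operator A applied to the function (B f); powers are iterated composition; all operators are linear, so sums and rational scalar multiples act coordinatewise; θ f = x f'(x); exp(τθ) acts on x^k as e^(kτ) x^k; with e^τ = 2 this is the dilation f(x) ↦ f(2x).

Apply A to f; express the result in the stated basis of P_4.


g(x) = -16x^3 + 3/4

exp(τθ) x^k = e^(kτ) x^k; with e^τ = 2 this sends x^k to 2^k x^k
x^3 ↦ 8 x^3
applying this coordinatewise to f: exp(τθ) f = -16x^3 + 3/4


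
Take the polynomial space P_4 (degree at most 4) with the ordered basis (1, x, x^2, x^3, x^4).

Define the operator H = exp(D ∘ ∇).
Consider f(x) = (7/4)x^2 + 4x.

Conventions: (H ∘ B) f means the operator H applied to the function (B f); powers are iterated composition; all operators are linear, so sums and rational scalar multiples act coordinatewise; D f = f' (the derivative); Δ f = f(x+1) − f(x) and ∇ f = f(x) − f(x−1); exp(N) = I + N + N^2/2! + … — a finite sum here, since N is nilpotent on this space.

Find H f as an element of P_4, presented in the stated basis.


g(x) = (7/4)x^2 + 4x + 7/2

order-1 term: 7/2
the series for exp(D ∘ ∇) f terminates at order 1
exp(D ∘ ∇) f = (7/4)x^2 + 4x + 7/2


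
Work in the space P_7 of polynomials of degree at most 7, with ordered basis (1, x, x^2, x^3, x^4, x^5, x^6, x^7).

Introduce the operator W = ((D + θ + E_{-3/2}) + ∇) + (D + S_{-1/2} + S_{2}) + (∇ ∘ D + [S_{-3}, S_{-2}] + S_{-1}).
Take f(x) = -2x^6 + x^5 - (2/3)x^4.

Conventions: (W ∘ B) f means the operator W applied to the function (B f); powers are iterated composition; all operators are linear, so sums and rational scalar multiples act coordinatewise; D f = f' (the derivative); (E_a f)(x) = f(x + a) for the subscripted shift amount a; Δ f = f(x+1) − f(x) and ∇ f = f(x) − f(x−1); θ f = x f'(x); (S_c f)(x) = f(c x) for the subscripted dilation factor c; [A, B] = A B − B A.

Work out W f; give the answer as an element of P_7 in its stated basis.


the image equals g(x) = -(4609/32)x^6 + (607/32)x^5 - (2513/24)x^4 + (487/2)x^3 - (2469/8)x^2 + (9301/48)x - 199/4

D f = -12x^5 + 5x^4 - (8/3)x^3
θ f = -12x^6 + 5x^5 - (8/3)x^4
E_{-3/2} f = -2x^6 + 19x^5 - (227/3)x^4 + (323/2)x^3 - (1557/8)x^2 + (2007/16)x - 135/4
(D + θ + E_{-3/2}) f = -14x^6 + 12x^5 - (220/3)x^4 + (953/6)x^3 - (1557/8)x^2 + (2007/16)x - 135/4
∇ f = -12x^5 + 35x^4 - (158/3)x^3 + 44x^2 - (59/3)x + 11/3
((D + θ + E_{-3/2}) + ∇) f = -14x^6 - (115/3)x^4 + (637/6)x^3 - (1205/8)x^2 + (5077/48)x - 361/12
D f = -12x^5 + 5x^4 - (8/3)x^3
S_{-1/2} f = -(1/32)x^6 - (1/32)x^5 - (1/24)x^4
S_{2} f = -128x^6 + 32x^5 - (32/3)x^4
(D + S_{-1/2} + S_{2}) f = -(4097/32)x^6 + (639/32)x^5 - (137/24)x^4 - (8/3)x^3
D f = -12x^5 + 5x^4 - (8/3)x^3
∇ D f = -60x^4 + 140x^3 - 158x^2 + 88x - 59/3
S_{-2} f = -128x^6 - 32x^5 - (32/3)x^4
S_{-3} S_{-2} f = -93312x^6 + 7776x^5 - 864x^4
S_{-3} f = -1458x^6 - 243x^5 - 54x^4
S_{-2} S_{-3} f = -93312x^6 + 7776x^5 - 864x^4
[S_{-3}, S_{-2}] f = 0
S_{-1} f = -2x^6 - x^5 - (2/3)x^4
(∇ ∘ D + [S_{-3}, S_{-2}] + S_{-1}) f = -2x^6 - x^5 - (182/3)x^4 + 140x^3 - 158x^2 + 88x - 59/3
(((D + θ + E_{-3/2}) + ∇) + (D + S_{-1/2} + S_{2}) + (∇ ∘ D + [S_{-3}, S_{-2}] + S_{-1})) f = -(4609/32)x^6 + (607/32)x^5 - (2513/24)x^4 + (487/2)x^3 - (2469/8)x^2 + (9301/48)x - 199/4


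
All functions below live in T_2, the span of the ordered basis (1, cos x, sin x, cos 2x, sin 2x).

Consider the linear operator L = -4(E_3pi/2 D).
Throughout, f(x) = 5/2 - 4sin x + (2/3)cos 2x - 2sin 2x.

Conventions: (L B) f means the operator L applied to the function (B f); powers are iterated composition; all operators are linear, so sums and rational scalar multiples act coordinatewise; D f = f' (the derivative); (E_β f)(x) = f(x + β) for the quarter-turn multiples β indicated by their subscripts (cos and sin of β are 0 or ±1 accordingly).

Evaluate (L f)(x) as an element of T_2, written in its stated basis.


g(x) = 16sin x - 16cos 2x - (16/3)sin 2x

D f = -4cos x - 4cos 2x - (4/3)sin 2x
E_3pi/2 D f = -4sin x + 4cos 2x + (4/3)sin 2x
(-4(E_3pi/2 D)) f = 16sin x - 16cos 2x - (16/3)sin 2x


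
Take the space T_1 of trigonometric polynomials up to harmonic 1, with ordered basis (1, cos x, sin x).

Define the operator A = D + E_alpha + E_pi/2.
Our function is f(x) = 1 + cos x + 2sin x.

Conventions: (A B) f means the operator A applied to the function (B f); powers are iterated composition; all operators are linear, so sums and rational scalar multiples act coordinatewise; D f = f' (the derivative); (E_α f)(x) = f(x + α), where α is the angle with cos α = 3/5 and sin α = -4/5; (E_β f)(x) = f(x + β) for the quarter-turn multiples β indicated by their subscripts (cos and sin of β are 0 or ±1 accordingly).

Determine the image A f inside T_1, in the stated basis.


the result is g(x) = 2 + 3cos x

D f = 2cos x - sin x
E_alpha f = 1 - cos x + 2sin x
E_pi/2 f = 1 + 2cos x - sin x
(D + E_alpha + E_pi/2) f = 2 + 3cos x


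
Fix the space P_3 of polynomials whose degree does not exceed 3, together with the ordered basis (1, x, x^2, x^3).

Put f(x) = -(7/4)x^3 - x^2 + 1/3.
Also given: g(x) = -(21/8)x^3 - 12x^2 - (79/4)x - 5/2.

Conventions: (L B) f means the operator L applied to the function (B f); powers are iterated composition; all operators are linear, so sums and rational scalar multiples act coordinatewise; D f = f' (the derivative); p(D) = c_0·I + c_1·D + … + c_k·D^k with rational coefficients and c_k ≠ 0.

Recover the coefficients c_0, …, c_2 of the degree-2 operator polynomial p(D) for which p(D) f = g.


c_0 = 3/2, c_1 = 2, c_2 = 3/2

D^0 f = -(7/4)x^3 - x^2 + 1/3
D^1 f = -(21/4)x^2 - 2x
D^2 f = -(21/2)x - 2
matching coefficients of g against c_0 f + c_1 Df + … from the top degree down determines the c_i
solution: c_0 = 3/2, c_1 = 2, c_2 = 3/2


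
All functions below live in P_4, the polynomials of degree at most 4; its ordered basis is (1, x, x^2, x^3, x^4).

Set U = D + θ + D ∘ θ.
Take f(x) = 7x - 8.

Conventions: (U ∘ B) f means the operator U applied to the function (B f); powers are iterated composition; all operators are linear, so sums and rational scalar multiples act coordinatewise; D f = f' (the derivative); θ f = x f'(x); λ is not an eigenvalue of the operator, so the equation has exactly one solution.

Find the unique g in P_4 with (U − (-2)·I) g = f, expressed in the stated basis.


the result is g(x) = (7/3)x - 19/3

write g with unknown coordinates in the stated basis and equate coefficients in (U − (-2)·I) g = f
solving from the highest basis element down gives g = (7/3)x - 19/3
check: U g = (7/3)x + 14/3
so U g − (-2)·g = 7x - 8 = f ✓


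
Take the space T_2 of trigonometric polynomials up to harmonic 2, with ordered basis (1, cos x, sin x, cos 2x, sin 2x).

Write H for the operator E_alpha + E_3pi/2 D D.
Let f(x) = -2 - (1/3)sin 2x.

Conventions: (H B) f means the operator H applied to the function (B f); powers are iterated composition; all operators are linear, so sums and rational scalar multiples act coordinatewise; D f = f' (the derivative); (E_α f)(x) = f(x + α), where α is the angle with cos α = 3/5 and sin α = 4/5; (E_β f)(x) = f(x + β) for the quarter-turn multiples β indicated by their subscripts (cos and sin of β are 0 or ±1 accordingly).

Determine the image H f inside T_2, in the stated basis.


E_alpha f = -2 - (8/25)cos 2x + (7/75)sin 2x
D f = -(2/3)cos 2x
D D f = (4/3)sin 2x
E_3pi/2 D D f = -(4/3)sin 2x
(E_alpha + E_3pi/2 D D) f = -2 - (8/25)cos 2x - (31/25)sin 2x

the result is g(x) = -2 - (8/25)cos 2x - (31/25)sin 2x


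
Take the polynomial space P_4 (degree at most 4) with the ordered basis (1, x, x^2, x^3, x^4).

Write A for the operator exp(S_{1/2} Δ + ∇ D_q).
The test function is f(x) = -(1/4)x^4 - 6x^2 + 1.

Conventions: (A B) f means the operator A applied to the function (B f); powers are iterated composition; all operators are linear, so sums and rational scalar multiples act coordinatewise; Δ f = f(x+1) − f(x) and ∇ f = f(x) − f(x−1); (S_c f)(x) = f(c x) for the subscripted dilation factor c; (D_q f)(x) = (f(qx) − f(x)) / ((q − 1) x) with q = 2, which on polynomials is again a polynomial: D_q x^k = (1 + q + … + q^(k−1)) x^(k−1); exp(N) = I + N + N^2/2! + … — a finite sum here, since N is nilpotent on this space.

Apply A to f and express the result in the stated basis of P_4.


order-1 term: -(1/8)x^3 - (93/8)x^2 + (19/4)x - 28
order-2 term: -(3/64)x^2 - (217/32)x - 41/2
order-3 term: -(1/64)x - 223/96
order-4 term: -1/256
the series for exp(S_{1/2} Δ + ∇ D_q) f terminates at order 4
exp(S_{1/2} Δ + ∇ D_q) f = -(1/4)x^4 - (1/8)x^3 - (1131/64)x^2 - (131/64)x - 38267/768

the image equals g(x) = -(1/4)x^4 - (1/8)x^3 - (1131/64)x^2 - (131/64)x - 38267/768


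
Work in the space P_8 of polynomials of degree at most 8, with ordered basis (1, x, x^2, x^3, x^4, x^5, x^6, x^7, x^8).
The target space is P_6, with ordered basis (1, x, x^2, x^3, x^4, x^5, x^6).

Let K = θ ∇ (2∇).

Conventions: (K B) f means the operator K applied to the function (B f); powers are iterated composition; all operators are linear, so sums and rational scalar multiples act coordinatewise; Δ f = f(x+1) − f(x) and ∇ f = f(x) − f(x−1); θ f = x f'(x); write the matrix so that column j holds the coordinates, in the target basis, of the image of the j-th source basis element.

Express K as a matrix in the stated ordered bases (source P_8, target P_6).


image of 1: 0
image of x: 0
image of x^2: 0
image of x^3: 12x
image of x^4: 48x^2 - 48x
image of x^5: 120x^3 - 240x^2 + 140x
image of x^6: 240x^4 - 720x^3 + 840x^2 - 360x
image of x^7: 420x^5 - 1680x^4 + 2940x^3 - 2520x^2 + 868x
image of x^8: 672x^6 - 3360x^5 + 7840x^4 - 10080x^3 + 6944x^2 - 2016x
each image's coordinates form column j of the matrix

the matrix is [[0, 0, 0, 0, 0, 0, 0, 0, 0]; [0, 0, 0, 12, -48, 140, -360, 868, -2016]; [0, 0, 0, 0, 48, -240, 840, -2520, 6944]; [0, 0, 0, 0, 0, 120, -720, 2940, -10080]; [0, 0, 0, 0, 0, 0, 240, -1680, 7840]; [0, 0, 0, 0, 0, 0, 0, 420, -3360]; [0, 0, 0, 0, 0, 0, 0, 0, 672]] (rows listed top to bottom)


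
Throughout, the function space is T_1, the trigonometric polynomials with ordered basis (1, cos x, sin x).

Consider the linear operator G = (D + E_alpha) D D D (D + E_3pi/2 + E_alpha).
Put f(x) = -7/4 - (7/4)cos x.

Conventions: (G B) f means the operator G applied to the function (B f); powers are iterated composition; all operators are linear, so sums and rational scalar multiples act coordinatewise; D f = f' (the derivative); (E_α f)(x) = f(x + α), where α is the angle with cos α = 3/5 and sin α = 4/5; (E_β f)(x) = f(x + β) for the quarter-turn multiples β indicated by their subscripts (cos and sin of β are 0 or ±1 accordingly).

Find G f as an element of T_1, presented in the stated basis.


D f = (7/4)sin x
E_3pi/2 f = -7/4 - (7/4)sin x
E_alpha f = -7/4 - (21/20)cos x + (7/5)sin x
(D + E_3pi/2 + E_alpha) f = -7/2 - (21/20)cos x + (7/5)sin x
D (D + E_3pi/2 + E_alpha) f = (7/5)cos x + (21/20)sin x
D D (D + E_3pi/2 + E_alpha) f = (21/20)cos x - (7/5)sin x
D D D (D + E_3pi/2 + E_alpha) f = -(7/5)cos x - (21/20)sin x
D (D D D) (D + E_3pi/2 + E_alpha) f = -(21/20)cos x + (7/5)sin x
E_alpha (D D D) (D + E_3pi/2 + E_alpha) f = -(42/25)cos x + (49/100)sin x
(D + E_alpha) (D D D) (D + E_3pi/2 + E_alpha) f = -(273/100)cos x + (189/100)sin x

the result is g(x) = -(273/100)cos x + (189/100)sin x


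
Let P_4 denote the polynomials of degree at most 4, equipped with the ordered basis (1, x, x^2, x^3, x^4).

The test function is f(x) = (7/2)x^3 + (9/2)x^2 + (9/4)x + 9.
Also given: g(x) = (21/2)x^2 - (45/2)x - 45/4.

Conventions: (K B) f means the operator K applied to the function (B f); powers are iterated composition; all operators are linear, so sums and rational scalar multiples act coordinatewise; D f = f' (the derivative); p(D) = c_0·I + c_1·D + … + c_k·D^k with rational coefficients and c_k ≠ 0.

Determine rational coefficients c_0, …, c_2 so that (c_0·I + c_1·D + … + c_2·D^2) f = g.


D^0 f = (7/2)x^3 + (9/2)x^2 + (9/4)x + 9
D^1 f = (21/2)x^2 + 9x + 9/4
D^2 f = 21x + 9
matching coefficients of g against c_0 f + c_1 Df + … from the top degree down determines the c_i
solution: c_0 = 0, c_1 = 1, c_2 = -3/2

c_0 = 0, c_1 = 1, c_2 = -3/2


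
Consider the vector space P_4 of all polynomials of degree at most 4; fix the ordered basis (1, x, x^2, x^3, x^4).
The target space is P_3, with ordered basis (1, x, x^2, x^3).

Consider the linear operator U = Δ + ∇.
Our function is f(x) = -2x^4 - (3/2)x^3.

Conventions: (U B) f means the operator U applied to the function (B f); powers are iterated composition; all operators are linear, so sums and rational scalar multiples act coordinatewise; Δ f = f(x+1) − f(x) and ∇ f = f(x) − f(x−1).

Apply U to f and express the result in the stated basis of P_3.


the image equals g(x) = -16x^3 - 9x^2 - 16x - 3

Δ f = -8x^3 - (33/2)x^2 - (25/2)x - 7/2
∇ f = -8x^3 + (15/2)x^2 - (7/2)x + 1/2
(Δ + ∇) f = -16x^3 - 9x^2 - 16x - 3


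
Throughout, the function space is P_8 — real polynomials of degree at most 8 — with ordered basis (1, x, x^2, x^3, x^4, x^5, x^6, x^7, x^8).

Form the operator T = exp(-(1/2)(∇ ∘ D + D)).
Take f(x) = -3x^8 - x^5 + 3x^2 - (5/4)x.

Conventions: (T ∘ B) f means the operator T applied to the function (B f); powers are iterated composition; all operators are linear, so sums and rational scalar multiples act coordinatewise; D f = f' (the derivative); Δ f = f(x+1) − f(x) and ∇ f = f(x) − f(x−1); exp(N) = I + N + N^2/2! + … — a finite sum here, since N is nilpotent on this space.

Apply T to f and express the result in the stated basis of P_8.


the image equals g(x) = -3x^8 + 12x^7 + 63x^6 - 484x^5 + (5795/8)x^4 + (6771/4)x^3 - (95941/16)x^2 + (35301/8)x + 154741/256

order-1 term: 12x^7 + 84x^6 - 252x^5 + (845/2)x^4 - 410x^3 + 237x^2 - 77x + 57/8
order-2 term: -21x^6 - 252x^5 + (3355/2)x^3 - 3795x^2 + 3528x - 4997/4
order-3 term: 21x^5 + 315x^4 + 630x^3 - (7555/4)x^2 + (645/2)x + 5307/4
order-4 term: -(105/8)x^4 - 210x^3 - 630x^2 + (6715/16)x + 2095/4
order-5 term: (21/4)x^3 + (315/4)x^2 + (945/4)x + 841/32
order-6 term: -(21/16)x^2 - (63/4)x - 63/2
order-7 term: (3/16)x + 21/16
order-8 term: -3/256
the series for exp(-(1/2)(∇ ∘ D + D)) f terminates at order 8
exp(-(1/2)(∇ ∘ D + D)) f = -3x^8 + 12x^7 + 63x^6 - 484x^5 + (5795/8)x^4 + (6771/4)x^3 - (95941/16)x^2 + (35301/8)x + 154741/256


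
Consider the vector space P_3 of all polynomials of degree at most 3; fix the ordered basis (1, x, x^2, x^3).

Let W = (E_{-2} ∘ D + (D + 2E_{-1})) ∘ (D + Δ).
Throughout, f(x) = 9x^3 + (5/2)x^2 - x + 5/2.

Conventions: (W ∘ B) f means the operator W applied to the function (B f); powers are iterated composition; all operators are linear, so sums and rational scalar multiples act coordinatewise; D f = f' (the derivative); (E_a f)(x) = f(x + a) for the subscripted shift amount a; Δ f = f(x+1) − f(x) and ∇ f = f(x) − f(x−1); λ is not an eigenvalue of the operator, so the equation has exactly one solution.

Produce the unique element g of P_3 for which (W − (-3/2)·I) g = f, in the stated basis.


the image equals g(x) = 6x^3 - (139/3)x^2 + (2002/9)x - 13223/27

write g with unknown coordinates in the stated basis and equate coefficients in (W − (-3/2)·I) g = f
solving from the highest basis element down gives g = 6x^3 - (139/3)x^2 + (2002/9)x - 13223/27
check: W g = 72x^2 - (1004/3)x + 6634/9
so W g − (-3/2)·g = 9x^3 + (5/2)x^2 - x + 5/2 = f ✓


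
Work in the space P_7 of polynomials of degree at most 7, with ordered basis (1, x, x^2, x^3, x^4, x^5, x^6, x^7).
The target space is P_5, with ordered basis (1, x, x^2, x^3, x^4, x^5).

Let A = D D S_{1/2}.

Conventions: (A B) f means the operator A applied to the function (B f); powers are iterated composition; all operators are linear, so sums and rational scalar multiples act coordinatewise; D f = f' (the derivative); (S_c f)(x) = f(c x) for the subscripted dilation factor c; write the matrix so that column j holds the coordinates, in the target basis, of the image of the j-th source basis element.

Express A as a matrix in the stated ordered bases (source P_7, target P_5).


image of 1: 0
image of x: 0
image of x^2: 1/2
image of x^3: (3/4)x
image of x^4: (3/4)x^2
image of x^5: (5/8)x^3
image of x^6: (15/32)x^4
image of x^7: (21/64)x^5
each image's coordinates form column j of the matrix

the matrix is [[0, 0, 1/2, 0, 0, 0, 0, 0]; [0, 0, 0, 3/4, 0, 0, 0, 0]; [0, 0, 0, 0, 3/4, 0, 0, 0]; [0, 0, 0, 0, 0, 5/8, 0, 0]; [0, 0, 0, 0, 0, 0, 15/32, 0]; [0, 0, 0, 0, 0, 0, 0, 21/64]] (rows listed top to bottom)


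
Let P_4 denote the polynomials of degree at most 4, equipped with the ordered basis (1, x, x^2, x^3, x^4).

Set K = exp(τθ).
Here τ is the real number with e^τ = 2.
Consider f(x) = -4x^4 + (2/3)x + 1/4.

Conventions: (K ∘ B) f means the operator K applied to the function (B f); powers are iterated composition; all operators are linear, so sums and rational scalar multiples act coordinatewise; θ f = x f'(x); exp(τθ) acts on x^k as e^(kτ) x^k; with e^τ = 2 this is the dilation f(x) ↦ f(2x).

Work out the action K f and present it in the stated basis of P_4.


exp(τθ) x^k = e^(kτ) x^k; with e^τ = 2 this sends x^k to 2^k x^k
x ↦ 2 x
x^4 ↦ 16 x^4
applying this coordinatewise to f: exp(τθ) f = -64x^4 + (4/3)x + 1/4

the image equals g(x) = -64x^4 + (4/3)x + 1/4


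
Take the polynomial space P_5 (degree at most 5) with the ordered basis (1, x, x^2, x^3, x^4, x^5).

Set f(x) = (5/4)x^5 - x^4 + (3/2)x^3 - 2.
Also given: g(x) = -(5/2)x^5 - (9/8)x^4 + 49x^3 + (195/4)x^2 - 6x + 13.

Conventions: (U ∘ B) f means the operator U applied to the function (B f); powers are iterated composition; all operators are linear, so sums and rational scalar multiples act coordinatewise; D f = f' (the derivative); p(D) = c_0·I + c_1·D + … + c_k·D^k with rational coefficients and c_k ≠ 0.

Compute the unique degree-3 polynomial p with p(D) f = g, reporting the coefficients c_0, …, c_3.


D^0 f = (5/4)x^5 - x^4 + (3/2)x^3 - 2
D^1 f = (25/4)x^4 - 4x^3 + (9/2)x^2
D^2 f = 25x^3 - 12x^2 + 9x
D^3 f = 75x^2 - 24x + 9
matching coefficients of g against c_0 f + c_1 Df + … from the top degree down determines the c_i
solution: c_0 = -2, c_1 = -1/2, c_2 = 2, c_3 = 1

p(D) = -2·I − (1/2)·D + 2·D^2 + D^3, i.e. c_0 = -2, c_1 = -1/2, c_2 = 2, c_3 = 1


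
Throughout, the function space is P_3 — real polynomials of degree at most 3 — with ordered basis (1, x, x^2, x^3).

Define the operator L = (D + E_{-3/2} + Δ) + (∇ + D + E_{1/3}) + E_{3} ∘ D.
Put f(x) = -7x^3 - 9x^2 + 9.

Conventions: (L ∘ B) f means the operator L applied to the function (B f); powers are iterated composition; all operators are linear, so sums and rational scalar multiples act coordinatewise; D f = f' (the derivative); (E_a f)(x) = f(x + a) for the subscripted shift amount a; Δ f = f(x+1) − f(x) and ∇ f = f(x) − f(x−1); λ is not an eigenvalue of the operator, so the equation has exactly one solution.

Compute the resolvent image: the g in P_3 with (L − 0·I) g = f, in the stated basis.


write g with unknown coordinates in the stated basis and equate coefficients in (L − 0·I) g = f
solving from the highest basis element down gives g = -(7/2)x^3 + (125/8)x^2 - 16x + 25495/1728
check: L g = -7x^3 - 9x^2 + 9
so L g − 0·g = -7x^3 - 9x^2 + 9 = f ✓

the result is g(x) = -(7/2)x^3 + (125/8)x^2 - 16x + 25495/1728


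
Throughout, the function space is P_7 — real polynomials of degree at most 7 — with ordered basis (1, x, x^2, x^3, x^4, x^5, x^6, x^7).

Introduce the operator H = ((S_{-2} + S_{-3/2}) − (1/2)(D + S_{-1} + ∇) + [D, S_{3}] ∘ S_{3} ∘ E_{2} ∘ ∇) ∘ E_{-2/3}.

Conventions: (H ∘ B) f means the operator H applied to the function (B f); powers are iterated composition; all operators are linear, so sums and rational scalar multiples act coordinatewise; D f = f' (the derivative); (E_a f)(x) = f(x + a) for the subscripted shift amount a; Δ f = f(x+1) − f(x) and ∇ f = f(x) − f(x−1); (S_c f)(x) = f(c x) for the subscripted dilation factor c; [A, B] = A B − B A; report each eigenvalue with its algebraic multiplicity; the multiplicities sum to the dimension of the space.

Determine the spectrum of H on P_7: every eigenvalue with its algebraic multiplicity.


image of 1: 3/2
image of x: -3x - 2
image of x^2: (23/4)x^2 + 2x + 29/2
image of x^3: -(87/8)x^3 - (29/2)x^2 + (651/2)x + 481/18
image of x^4: (329/16)x^4 + 25x^3 + (17575/3)x^2 + (9650/9)x + 3275/54
image of x^5: -(1251/32)x^5 - (1765/24)x^4 + 87450x^3 + (654875/27)x^2 + (137095/54)x + 1573/18
image of x^6: (4793/64)x^6 + (1203/8)x^5 + (14173735/12)x^4 + (3936670/9)x^3 + (3678605/54)x^2 + (45551/9)x + 79099/486
image of x^7: -(18507/128)x^7 - (34223/96)x^6 + (119040173/8)x^5 + (185995915/27)x^4 + (77161525/54)x^3 + (25999393/162)x^2 + (4677085/486)x + 317405/1458
the matrix is upper triangular; its diagonal is (3/2, -3, 23/4, -87/8, 329/16, -1251/32, 4793/64, -18507/128)
for a triangular matrix the eigenvalues are the diagonal entries, with algebraic multiplicity their repetition count

λ = -18507/128 (multiplicity 1), λ = -1251/32 (multiplicity 1), λ = -87/8 (multiplicity 1), λ = -3 (multiplicity 1), λ = 3/2 (multiplicity 1), λ = 23/4 (multiplicity 1), λ = 329/16 (multiplicity 1), λ = 4793/64 (multiplicity 1)


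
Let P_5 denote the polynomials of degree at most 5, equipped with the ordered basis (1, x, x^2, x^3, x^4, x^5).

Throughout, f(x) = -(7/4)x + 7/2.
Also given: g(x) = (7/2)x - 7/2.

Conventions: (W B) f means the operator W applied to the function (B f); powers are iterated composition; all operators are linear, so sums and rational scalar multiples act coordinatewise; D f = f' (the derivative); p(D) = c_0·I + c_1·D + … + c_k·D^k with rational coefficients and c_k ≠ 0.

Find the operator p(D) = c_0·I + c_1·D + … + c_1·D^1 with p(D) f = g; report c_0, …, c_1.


p(D) = -2·I − 2·D, i.e. c_0 = -2, c_1 = -2

D^0 f = -(7/4)x + 7/2
D^1 f = -7/4
matching coefficients of g against c_0 f + c_1 Df + … from the top degree down determines the c_i
solution: c_0 = -2, c_1 = -2
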